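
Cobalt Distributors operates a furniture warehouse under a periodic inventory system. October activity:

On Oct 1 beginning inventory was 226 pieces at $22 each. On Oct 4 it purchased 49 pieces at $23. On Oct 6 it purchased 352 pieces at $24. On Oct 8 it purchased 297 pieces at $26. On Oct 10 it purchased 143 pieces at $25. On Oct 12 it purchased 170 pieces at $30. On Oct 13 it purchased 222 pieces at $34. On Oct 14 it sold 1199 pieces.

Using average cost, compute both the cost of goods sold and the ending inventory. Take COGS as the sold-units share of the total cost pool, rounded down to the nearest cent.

COGS = $31,632.56; ending inventory = $6,859.44

Oct 14, sell 1199: 1199/1459 × $38,492.00 → $31,632.56
Ending inventory (cost pool remaining) = $6,859.44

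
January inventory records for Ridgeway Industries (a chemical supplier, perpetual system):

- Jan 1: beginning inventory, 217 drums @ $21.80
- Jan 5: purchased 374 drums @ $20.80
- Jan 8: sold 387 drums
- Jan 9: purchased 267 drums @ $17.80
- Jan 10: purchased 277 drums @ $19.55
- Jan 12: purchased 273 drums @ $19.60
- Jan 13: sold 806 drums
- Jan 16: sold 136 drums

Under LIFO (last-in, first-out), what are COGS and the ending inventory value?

COGS = $26,306.35; ending inventory = $1,722.20

Jan 8, 387 sold [LIFO — newest first]: 374 @ $20.80 + 13 @ $21.80 = $8,062.60
Jan 13, 806 sold [LIFO — newest first]: 273 @ $19.60 + 277 @ $19.55 + 256 @ $17.80 = $15,322.95
Jan 16, 136 sold [LIFO — newest first]: 11 @ $17.80 + 125 @ $21.80 = $2,920.80
Total COGS = $8,062.60 + $15,322.95 + $2,920.80 = $26,306.35
Ending inventory: 79 @ $21.80 = $1,722.20
Check: goods available $28,028.55 = COGS $26,306.35 + ending $1,722.20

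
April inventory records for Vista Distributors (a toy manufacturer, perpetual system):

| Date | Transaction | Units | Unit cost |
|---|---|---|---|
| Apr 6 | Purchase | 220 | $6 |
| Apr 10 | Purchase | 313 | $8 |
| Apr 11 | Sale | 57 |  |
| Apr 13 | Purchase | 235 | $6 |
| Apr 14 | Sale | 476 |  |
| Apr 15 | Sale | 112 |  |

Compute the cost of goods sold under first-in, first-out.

Apr 11, 57 sold [FIFO — oldest first]: 57 @ $6 = $342
Apr 14, 476 sold [FIFO — oldest first]: 163 @ $6 + 313 @ $8 = $3,482
Apr 15, 112 sold [FIFO — oldest first]: 112 @ $6 = $672
Total COGS = $342 + $3,482 + $672 = $4,496
Ending inventory: 123 @ $6 = $738

COGS = $4,496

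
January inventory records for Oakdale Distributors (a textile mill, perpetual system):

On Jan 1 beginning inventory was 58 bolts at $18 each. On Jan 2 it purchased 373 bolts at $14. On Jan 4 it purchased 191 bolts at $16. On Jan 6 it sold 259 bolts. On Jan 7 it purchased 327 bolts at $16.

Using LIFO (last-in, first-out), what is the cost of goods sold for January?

COGS = $4,008

Jan 6, 259 sold [LIFO — newest first]: 191 @ $16 + 68 @ $14 = $4,008
Ending inventory: 58 @ $18 + 305 @ $14 + 327 @ $16 = $10,546
Check: goods available $14,554 = COGS $4,008 + ending $10,546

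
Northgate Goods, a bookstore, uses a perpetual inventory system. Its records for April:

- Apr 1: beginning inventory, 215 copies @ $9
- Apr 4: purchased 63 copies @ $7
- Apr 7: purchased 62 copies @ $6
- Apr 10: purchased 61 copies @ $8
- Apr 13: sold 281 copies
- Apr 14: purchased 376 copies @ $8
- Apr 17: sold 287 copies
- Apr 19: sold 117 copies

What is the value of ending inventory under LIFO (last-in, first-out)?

Ending inventory = $828

Apr 13, 281 sold [LIFO — newest first]: 61 @ $8 + 62 @ $6 + 63 @ $7 + 95 @ $9 = $2,156
Apr 17, 287 sold [LIFO — newest first]: 287 @ $8 = $2,296
Apr 19, 117 sold [LIFO — newest first]: 89 @ $8 + 28 @ $9 = $964
Total COGS = $2,156 + $2,296 + $964 = $5,416
Ending inventory: 92 @ $9 = $828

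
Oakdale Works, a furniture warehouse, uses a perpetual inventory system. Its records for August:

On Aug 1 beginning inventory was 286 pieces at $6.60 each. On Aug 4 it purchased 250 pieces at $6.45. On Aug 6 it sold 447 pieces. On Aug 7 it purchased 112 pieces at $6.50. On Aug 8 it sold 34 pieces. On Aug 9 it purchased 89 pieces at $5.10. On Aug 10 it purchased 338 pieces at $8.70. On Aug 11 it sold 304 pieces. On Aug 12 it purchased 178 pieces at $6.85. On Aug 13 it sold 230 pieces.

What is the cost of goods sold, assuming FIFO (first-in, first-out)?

Aug 6, 447 sold [FIFO — oldest first]: 286 @ $6.60 + 161 @ $6.45 = $2,926.05
Aug 8, 34 sold [FIFO — oldest first]: 34 @ $6.45 = $219.30
Aug 11, 304 sold [FIFO — oldest first]: 55 @ $6.45 + 112 @ $6.50 + 89 @ $5.10 + 48 @ $8.70 = $1,954.25
Aug 13, 230 sold [FIFO — oldest first]: 230 @ $8.70 = $2,001.00
Total COGS = $2,926.05 + $219.30 + $1,954.25 + $2,001.00 = $7,100.60
Ending inventory: 60 @ $8.70 + 178 @ $6.85 = $1,741.30
Check: goods available $8,841.90 = COGS $7,100.60 + ending $1,741.30

COGS = $7,100.60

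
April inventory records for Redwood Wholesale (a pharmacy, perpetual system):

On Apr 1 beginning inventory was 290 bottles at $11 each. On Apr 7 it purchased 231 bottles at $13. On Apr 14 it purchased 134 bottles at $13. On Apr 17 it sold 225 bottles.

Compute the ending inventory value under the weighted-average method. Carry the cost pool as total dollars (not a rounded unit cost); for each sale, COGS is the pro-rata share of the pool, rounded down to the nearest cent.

After Apr 1: 290 on hand, pool $3,190.00 (≈ $11.0000 each)
After Apr 7: 521 on hand, pool $6,193.00 (≈ $11.8868 each)
After Apr 14: 655 on hand, pool $7,935.00 (≈ $12.1145 each)
Apr 17, sell 225: 225/655 × $7,935.00 → $2,725.76
Ending inventory (cost pool remaining) = $5,209.24

Ending inventory = $5,209.24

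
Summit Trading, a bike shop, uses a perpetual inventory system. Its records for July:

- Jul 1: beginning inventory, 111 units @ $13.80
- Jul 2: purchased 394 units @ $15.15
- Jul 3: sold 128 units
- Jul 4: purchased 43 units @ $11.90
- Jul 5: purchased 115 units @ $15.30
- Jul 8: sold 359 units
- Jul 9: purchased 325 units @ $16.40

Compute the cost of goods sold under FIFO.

Jul 3, 128 sold [FIFO — oldest first]: 111 @ $13.80 + 17 @ $15.15 = $1,789.35
Jul 8, 359 sold [FIFO — oldest first]: 359 @ $15.15 = $5,438.85
Total COGS = $1,789.35 + $5,438.85 = $7,228.20
Ending inventory: 18 @ $15.15 + 43 @ $11.90 + 115 @ $15.30 + 325 @ $16.40 = $7,873.90
Check: goods available $15,102.10 = COGS $7,228.20 + ending $7,873.90

COGS = $7,228.20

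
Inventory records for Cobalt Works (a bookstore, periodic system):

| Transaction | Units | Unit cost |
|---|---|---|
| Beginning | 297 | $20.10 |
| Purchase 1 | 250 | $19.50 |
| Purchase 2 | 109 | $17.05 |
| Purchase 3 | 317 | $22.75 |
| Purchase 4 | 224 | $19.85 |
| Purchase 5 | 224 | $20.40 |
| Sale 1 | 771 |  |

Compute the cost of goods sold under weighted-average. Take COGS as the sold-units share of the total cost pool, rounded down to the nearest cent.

COGS = $15,697.20

Sale 1, sell 771: 771/1421 × $28,930.90 → $15,697.20
Ending inventory (cost pool remaining) = $13,233.70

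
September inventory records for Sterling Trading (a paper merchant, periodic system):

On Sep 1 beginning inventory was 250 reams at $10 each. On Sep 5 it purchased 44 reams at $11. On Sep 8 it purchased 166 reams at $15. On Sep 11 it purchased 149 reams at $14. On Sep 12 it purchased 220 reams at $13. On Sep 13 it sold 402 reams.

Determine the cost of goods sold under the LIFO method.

Sep 13, 402 sold [LIFO — newest first]: 220 @ $13 + 149 @ $14 + 33 @ $15 = $5,441
Ending inventory: 250 @ $10 + 44 @ $11 + 133 @ $15 = $4,979

COGS = $5,441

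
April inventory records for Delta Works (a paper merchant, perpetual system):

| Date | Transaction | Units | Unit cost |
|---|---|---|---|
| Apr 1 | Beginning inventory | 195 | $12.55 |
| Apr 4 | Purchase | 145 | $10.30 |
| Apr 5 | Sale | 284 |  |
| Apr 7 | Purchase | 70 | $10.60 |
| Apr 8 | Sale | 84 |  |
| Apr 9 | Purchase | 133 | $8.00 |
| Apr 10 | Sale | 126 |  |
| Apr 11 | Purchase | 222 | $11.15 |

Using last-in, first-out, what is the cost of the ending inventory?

Apr 5, 284 sold [LIFO — newest first]: 145 @ $10.30 + 139 @ $12.55 = $3,237.95
Apr 8, 84 sold [LIFO — newest first]: 70 @ $10.60 + 14 @ $12.55 = $917.70
Apr 10, 126 sold [LIFO — newest first]: 126 @ $8.00 = $1,008.00
Total COGS = $3,237.95 + $917.70 + $1,008.00 = $5,163.65
Ending inventory: 42 @ $12.55 + 7 @ $8.00 + 222 @ $11.15 = $3,058.40

Ending inventory = $3,058.40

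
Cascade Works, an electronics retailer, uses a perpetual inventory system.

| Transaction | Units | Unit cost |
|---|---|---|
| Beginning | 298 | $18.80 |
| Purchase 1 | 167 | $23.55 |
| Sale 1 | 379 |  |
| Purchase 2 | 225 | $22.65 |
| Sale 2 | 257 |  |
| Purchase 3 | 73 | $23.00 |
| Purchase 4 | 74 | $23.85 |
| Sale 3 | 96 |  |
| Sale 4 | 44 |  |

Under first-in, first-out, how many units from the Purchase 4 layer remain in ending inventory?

Sale 1 (379) [FIFO — oldest first]: 298 @ $18.80 + 81 @ $23.55 = $7,509.95
Sale 2 (257) [FIFO — oldest first]: 86 @ $23.55 + 171 @ $22.65 = $5,898.45
Sale 3 (96) [FIFO — oldest first]: 54 @ $22.65 + 42 @ $23.00 = $2,189.10
Sale 4 (44) [FIFO — oldest first]: 31 @ $23.00 + 13 @ $23.85 = $1,023.05
Total COGS = $7,509.95 + $5,898.45 + $2,189.10 + $1,023.05 = $16,620.55
Ending inventory: 61 @ $23.85 = $1,454.85

61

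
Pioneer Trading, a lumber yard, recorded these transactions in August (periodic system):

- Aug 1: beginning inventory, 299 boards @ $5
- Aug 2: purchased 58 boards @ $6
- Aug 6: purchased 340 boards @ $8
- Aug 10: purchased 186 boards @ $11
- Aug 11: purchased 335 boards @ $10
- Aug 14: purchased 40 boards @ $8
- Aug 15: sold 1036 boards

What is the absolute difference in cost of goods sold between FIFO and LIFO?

$1,030

FIFO COGS: 299 @ $5 + 58 @ $6 + 340 @ $8 + 186 @ $11 + 153 @ $10 = $8,139
LIFO COGS: 40 @ $8 + 335 @ $10 + 186 @ $11 + 340 @ $8 + 58 @ $6 + 77 @ $5 = $9,169
Difference = |$8,139 − $9,169| = $1,030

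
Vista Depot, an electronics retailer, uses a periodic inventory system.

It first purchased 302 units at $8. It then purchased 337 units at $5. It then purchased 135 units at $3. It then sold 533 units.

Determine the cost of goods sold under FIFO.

Sale 1 (533) [FIFO — oldest first]: 302 @ $8 + 231 @ $5 = $3,571
Ending inventory: 106 @ $5 + 135 @ $3 = $935

COGS = $3,571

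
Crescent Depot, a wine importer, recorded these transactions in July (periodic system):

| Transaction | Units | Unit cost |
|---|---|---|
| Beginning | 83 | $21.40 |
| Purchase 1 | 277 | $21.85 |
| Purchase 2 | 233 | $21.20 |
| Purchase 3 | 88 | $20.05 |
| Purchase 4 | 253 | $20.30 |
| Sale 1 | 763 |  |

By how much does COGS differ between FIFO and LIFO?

$227.70

FIFO COGS: 83 @ $21.40 + 277 @ $21.85 + 233 @ $21.20 + 88 @ $20.05 + 82 @ $20.30 = $16,197.25
LIFO COGS: 253 @ $20.30 + 88 @ $20.05 + 233 @ $21.20 + 189 @ $21.85 = $15,969.55
Difference = |$16,197.25 − $15,969.55| = $227.70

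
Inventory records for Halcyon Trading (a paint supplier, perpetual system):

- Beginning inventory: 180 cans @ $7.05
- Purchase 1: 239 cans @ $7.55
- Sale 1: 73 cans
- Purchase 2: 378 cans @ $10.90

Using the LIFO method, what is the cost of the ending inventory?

Ending inventory = $6,642.50

Sale 1 (73) [LIFO — newest first]: 73 @ $7.55 = $551.15
Ending inventory: 180 @ $7.05 + 166 @ $7.55 + 378 @ $10.90 = $6,642.50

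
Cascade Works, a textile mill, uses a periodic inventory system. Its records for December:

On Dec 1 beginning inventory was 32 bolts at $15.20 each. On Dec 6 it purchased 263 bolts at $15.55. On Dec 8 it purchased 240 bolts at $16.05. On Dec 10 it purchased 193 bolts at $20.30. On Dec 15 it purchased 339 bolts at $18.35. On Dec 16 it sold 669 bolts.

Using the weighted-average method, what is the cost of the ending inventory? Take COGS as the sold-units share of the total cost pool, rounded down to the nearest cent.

Dec 16, sell 669: 669/1067 × $18,566.60 → $11,641.10
Ending inventory (cost pool remaining) = $6,925.50

Ending inventory = $6,925.50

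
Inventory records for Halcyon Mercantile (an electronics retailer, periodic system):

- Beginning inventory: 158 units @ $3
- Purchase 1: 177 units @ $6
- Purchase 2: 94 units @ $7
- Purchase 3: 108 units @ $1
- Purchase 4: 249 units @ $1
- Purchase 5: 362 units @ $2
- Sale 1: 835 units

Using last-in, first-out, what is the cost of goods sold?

COGS = $1,871

Sale 1 (835) [LIFO — newest first]: 362 @ $2 + 249 @ $1 + 108 @ $1 + 94 @ $7 + 22 @ $6 = $1,871
Ending inventory: 158 @ $3 + 155 @ $6 = $1,404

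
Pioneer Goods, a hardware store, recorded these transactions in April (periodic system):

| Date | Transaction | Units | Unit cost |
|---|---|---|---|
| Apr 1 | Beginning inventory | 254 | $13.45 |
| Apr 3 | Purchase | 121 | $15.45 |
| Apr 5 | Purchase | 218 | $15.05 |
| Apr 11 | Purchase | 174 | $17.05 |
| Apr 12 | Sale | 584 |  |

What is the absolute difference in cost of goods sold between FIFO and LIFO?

$640.80

FIFO COGS: 254 @ $13.45 + 121 @ $15.45 + 209 @ $15.05 = $8,431.20
LIFO COGS: 174 @ $17.05 + 218 @ $15.05 + 121 @ $15.45 + 71 @ $13.45 = $9,072.00
Difference = |$8,431.20 − $9,072.00| = $640.80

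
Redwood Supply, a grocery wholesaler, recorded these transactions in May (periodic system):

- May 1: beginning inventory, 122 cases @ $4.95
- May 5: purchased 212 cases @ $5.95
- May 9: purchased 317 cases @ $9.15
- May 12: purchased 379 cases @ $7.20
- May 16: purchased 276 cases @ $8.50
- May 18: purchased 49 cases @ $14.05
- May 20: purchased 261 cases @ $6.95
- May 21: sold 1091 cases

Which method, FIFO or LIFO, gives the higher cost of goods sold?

FIFO COGS: 122 @ $4.95 + 212 @ $5.95 + 317 @ $9.15 + 379 @ $7.20 + 61 @ $8.50 = $8,013.15
LIFO COGS: 261 @ $6.95 + 49 @ $14.05 + 276 @ $8.50 + 379 @ $7.20 + 126 @ $9.15 = $8,730.10

LIFO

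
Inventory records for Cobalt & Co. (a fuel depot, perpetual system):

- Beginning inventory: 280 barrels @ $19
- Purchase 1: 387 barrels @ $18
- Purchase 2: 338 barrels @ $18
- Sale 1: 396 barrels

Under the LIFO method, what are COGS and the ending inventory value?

COGS = $7,128; ending inventory = $11,242

Sale 1 (396) [LIFO — newest first]: 338 @ $18 + 58 @ $18 = $7,128
Ending inventory: 280 @ $19 + 329 @ $18 = $11,242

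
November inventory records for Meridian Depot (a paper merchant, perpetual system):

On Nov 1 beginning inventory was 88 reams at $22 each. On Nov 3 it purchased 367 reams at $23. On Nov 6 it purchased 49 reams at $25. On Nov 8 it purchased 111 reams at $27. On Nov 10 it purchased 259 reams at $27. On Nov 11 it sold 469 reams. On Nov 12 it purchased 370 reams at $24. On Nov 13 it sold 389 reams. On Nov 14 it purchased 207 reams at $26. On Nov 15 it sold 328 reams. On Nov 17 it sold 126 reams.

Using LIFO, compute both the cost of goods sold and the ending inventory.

Nov 11, 469 sold [LIFO — newest first]: 259 @ $27 + 111 @ $27 + 49 @ $25 + 50 @ $23 = $12,365
Nov 13, 389 sold [LIFO — newest first]: 370 @ $24 + 19 @ $23 = $9,317
Nov 15, 328 sold [LIFO — newest first]: 207 @ $26 + 121 @ $23 = $8,165
Nov 17, 126 sold [LIFO — newest first]: 126 @ $23 = $2,898
Total COGS = $12,365 + $9,317 + $8,165 + $2,898 = $32,745
Ending inventory: 88 @ $22 + 51 @ $23 = $3,109

COGS = $32,745; ending inventory = $3,109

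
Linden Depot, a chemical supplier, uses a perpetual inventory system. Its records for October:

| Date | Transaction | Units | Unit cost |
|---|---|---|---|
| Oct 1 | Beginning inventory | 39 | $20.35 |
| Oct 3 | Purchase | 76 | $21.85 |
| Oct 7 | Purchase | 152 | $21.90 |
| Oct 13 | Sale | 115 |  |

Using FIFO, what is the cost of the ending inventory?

Oct 13, 115 sold [FIFO — oldest first]: 39 @ $20.35 + 76 @ $21.85 = $2,454.25
Ending inventory: 152 @ $21.90 = $3,328.80

Ending inventory = $3,328.80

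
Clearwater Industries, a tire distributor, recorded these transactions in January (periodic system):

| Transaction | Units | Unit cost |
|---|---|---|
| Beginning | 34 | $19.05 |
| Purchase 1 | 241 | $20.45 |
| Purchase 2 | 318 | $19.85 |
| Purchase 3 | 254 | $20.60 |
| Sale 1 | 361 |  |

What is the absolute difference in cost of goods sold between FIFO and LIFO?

FIFO COGS: 34 @ $19.05 + 241 @ $20.45 + 86 @ $19.85 = $7,283.25
LIFO COGS: 254 @ $20.60 + 107 @ $19.85 = $7,356.35
Difference = |$7,283.25 − $7,356.35| = $73.10

$73.10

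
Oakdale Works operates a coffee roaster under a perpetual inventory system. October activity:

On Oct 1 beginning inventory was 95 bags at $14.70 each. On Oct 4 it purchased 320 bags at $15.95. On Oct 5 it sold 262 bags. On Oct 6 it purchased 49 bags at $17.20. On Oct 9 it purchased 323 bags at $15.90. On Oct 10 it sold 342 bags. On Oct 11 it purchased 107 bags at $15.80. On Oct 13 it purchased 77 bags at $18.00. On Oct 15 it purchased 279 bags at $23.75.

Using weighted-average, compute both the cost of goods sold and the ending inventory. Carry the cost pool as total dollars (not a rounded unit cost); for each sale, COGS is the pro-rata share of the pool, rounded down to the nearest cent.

After Oct 1: 95 on hand, pool $1,396.50 (≈ $14.7000 each)
After Oct 4: 415 on hand, pool $6,500.50 (≈ $15.6639 each)
Oct 5, sell 262: 262/415 × $6,500.50 → $4,103.93
After Oct 6: 202 on hand, pool $3,239.37 (≈ $16.0365 each)
After Oct 9: 525 on hand, pool $8,375.07 (≈ $15.9525 each)
Oct 10, sell 342: 342/525 × $8,375.07 → $5,455.75
After Oct 11: 290 on hand, pool $4,609.92 (≈ $15.8963 each)
After Oct 13: 367 on hand, pool $5,995.92 (≈ $16.3377 each)
After Oct 15: 646 on hand, pool $12,622.17 (≈ $19.5390 each)
Total COGS = $4,103.93 + $5,455.75 = $9,559.68
Ending inventory (cost pool remaining) = $12,622.17
Check: goods available $22,181.85 = COGS $9,559.68 + ending $12,622.17

COGS = $9,559.68; ending inventory = $12,622.17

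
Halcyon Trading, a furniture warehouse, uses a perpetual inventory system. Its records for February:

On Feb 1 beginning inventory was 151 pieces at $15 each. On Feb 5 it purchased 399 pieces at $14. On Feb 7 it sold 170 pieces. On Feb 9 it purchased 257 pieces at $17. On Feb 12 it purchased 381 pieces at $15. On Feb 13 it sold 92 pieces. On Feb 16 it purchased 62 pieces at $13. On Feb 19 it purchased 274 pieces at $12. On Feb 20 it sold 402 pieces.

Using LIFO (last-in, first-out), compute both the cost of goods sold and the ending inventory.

Feb 7, 170 sold [LIFO — newest first]: 170 @ $14 = $2,380
Feb 13, 92 sold [LIFO — newest first]: 92 @ $15 = $1,380
Feb 20, 402 sold [LIFO — newest first]: 274 @ $12 + 62 @ $13 + 66 @ $15 = $5,084
Total COGS = $2,380 + $1,380 + $5,084 = $8,844
Ending inventory: 151 @ $15 + 229 @ $14 + 257 @ $17 + 223 @ $15 = $13,185
Check: goods available $22,029 = COGS $8,844 + ending $13,185

COGS = $8,844; ending inventory = $13,185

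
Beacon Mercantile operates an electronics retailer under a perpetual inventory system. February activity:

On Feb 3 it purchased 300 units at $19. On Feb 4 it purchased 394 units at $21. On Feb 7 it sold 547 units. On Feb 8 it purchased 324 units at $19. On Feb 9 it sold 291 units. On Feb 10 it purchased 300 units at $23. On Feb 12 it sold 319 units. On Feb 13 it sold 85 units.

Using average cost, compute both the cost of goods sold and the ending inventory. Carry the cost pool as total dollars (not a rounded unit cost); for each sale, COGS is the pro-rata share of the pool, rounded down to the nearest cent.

COGS = $25,385.89; ending inventory = $1,644.11

After Feb 3: 300 on hand, pool $5,700.00 (≈ $19.0000 each)
After Feb 4: 694 on hand, pool $13,974.00 (≈ $20.1354 each)
Feb 7, sell 547: 547/694 × $13,974.00 → $11,014.08
After Feb 8: 471 on hand, pool $9,115.92 (≈ $19.3544 each)
Feb 9, sell 291: 291/471 × $9,115.92 → $5,632.12
After Feb 10: 480 on hand, pool $10,383.80 (≈ $21.6329 each)
Feb 12, sell 319: 319/480 × $10,383.80 → $6,900.90
Feb 13, sell 85: 85/161 × $3,482.90 → $1,838.79
Total COGS = $11,014.08 + $5,632.12 + $6,900.90 + $1,838.79 = $25,385.89
Ending inventory (cost pool remaining) = $1,644.11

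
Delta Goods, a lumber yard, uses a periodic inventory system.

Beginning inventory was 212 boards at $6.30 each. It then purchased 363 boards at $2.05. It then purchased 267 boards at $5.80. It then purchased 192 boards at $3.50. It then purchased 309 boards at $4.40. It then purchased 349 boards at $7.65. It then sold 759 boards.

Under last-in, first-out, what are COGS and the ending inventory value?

COGS = $4,382.95; ending inventory = $3,946.85

Sale 1 (759) [LIFO — newest first]: 349 @ $7.65 + 309 @ $4.40 + 101 @ $3.50 = $4,382.95
Ending inventory: 212 @ $6.30 + 363 @ $2.05 + 267 @ $5.80 + 91 @ $3.50 = $3,946.85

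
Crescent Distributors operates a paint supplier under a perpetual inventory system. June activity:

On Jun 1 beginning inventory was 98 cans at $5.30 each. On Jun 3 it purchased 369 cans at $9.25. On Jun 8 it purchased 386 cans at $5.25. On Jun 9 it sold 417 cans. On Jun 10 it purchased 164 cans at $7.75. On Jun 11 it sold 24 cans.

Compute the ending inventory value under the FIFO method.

Jun 9, 417 sold [FIFO — oldest first]: 98 @ $5.30 + 319 @ $9.25 = $3,470.15
Jun 11, 24 sold [FIFO — oldest first]: 24 @ $9.25 = $222.00
Total COGS = $3,470.15 + $222.00 = $3,692.15
Ending inventory: 26 @ $9.25 + 386 @ $5.25 + 164 @ $7.75 = $3,538.00
Check: goods available $7,230.15 = COGS $3,692.15 + ending $3,538.00

Ending inventory = $3,538.00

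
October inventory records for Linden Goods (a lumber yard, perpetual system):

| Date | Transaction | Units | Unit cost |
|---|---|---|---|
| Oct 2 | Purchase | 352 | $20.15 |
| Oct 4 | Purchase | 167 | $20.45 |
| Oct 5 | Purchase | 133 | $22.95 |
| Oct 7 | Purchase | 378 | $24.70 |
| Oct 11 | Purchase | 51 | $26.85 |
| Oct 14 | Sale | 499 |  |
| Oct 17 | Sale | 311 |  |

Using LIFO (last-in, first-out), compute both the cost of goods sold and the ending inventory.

COGS = $18,805.60; ending inventory = $5,460.65

Oct 14, 499 sold [LIFO — newest first]: 51 @ $26.85 + 378 @ $24.70 + 70 @ $22.95 = $12,312.45
Oct 17, 311 sold [LIFO — newest first]: 63 @ $22.95 + 167 @ $20.45 + 81 @ $20.15 = $6,493.15
Total COGS = $12,312.45 + $6,493.15 = $18,805.60
Ending inventory: 271 @ $20.15 = $5,460.65
Check: goods available $24,266.25 = COGS $18,805.60 + ending $5,460.65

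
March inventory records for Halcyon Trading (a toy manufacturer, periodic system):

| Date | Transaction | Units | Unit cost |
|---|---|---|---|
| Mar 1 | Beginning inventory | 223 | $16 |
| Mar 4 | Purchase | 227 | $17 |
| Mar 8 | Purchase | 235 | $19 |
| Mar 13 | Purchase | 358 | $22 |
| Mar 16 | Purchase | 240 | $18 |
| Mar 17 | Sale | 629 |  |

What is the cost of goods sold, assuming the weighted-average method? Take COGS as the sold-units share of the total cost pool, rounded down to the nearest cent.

COGS = $11,809.31

Mar 17, sell 629: 629/1283 × $24,088.00 → $11,809.31
Ending inventory (cost pool remaining) = $12,278.69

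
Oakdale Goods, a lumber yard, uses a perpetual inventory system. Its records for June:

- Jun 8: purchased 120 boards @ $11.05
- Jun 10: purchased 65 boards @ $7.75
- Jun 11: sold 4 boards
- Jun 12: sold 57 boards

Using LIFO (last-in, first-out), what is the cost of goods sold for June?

COGS = $472.75

Jun 11, 4 sold [LIFO — newest first]: 4 @ $7.75 = $31.00
Jun 12, 57 sold [LIFO — newest first]: 57 @ $7.75 = $441.75
Total COGS = $31.00 + $441.75 = $472.75
Ending inventory: 120 @ $11.05 + 4 @ $7.75 = $1,357.00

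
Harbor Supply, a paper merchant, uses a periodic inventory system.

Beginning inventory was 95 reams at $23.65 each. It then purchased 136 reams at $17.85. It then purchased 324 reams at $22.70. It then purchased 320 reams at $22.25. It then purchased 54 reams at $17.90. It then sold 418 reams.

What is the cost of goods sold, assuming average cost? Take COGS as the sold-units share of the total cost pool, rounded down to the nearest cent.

Sale 1, sell 418: 418/929 × $20,115.75 → $9,051.00
Ending inventory (cost pool remaining) = $11,064.75

COGS = $9,051.00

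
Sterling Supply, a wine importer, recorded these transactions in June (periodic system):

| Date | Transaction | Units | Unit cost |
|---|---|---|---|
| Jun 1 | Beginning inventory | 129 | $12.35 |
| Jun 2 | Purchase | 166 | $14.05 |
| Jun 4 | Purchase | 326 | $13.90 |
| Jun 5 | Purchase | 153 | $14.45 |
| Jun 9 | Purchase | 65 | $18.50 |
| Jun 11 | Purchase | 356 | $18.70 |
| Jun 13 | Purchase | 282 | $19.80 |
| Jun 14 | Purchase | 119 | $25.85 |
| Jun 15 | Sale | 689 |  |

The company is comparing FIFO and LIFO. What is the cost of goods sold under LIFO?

COGS = $14,045.35

FIFO COGS: 129 @ $12.35 + 166 @ $14.05 + 326 @ $13.90 + 68 @ $14.45 = $9,439.45
LIFO COGS: 119 @ $25.85 + 282 @ $19.80 + 288 @ $18.70 = $14,045.35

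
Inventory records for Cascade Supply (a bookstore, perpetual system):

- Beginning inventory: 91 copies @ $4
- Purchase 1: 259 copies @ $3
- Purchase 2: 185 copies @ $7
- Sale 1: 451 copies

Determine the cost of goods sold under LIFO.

COGS = $2,100

Sale 1 (451) [LIFO — newest first]: 185 @ $7 + 259 @ $3 + 7 @ $4 = $2,100
Ending inventory: 84 @ $4 = $336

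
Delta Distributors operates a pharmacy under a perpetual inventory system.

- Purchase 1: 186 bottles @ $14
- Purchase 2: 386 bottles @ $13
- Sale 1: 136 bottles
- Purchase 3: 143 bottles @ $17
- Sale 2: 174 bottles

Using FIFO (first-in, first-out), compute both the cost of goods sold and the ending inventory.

COGS = $4,216; ending inventory = $5,837

Sale 1 (136) [FIFO — oldest first]: 136 @ $14 = $1,904
Sale 2 (174) [FIFO — oldest first]: 50 @ $14 + 124 @ $13 = $2,312
Total COGS = $1,904 + $2,312 = $4,216
Ending inventory: 262 @ $13 + 143 @ $17 = $5,837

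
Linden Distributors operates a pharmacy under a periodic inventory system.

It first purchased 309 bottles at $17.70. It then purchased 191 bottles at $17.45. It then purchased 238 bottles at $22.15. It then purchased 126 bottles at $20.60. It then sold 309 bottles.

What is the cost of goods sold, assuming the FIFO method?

COGS = $5,469.30

Sale 1 (309) [FIFO — oldest first]: 309 @ $17.70 = $5,469.30
Ending inventory: 191 @ $17.45 + 238 @ $22.15 + 126 @ $20.60 = $11,200.25
Check: goods available $16,669.55 = COGS $5,469.30 + ending $11,200.25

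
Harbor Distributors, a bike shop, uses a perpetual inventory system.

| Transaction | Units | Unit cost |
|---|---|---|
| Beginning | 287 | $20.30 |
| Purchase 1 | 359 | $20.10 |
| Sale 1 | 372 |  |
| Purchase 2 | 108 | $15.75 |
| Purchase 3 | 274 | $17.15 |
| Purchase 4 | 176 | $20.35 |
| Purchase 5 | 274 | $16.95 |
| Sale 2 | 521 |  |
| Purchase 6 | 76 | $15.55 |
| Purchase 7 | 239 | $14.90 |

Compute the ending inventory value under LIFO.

Ending inventory = $15,487.55

Sale 1 (372) [LIFO — newest first]: 359 @ $20.10 + 13 @ $20.30 = $7,479.80
Sale 2 (521) [LIFO — newest first]: 274 @ $16.95 + 176 @ $20.35 + 71 @ $17.15 = $9,443.55
Total COGS = $7,479.80 + $9,443.55 = $16,923.35
Ending inventory: 274 @ $20.30 + 108 @ $15.75 + 203 @ $17.15 + 76 @ $15.55 + 239 @ $14.90 = $15,487.55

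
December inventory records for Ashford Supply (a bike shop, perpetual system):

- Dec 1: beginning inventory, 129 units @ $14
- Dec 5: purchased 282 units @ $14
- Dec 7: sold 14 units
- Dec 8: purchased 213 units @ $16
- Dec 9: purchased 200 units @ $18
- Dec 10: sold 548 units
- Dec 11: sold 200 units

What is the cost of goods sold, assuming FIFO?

COGS = $11,646

Dec 7, 14 sold [FIFO — oldest first]: 14 @ $14 = $196
Dec 10, 548 sold [FIFO — oldest first]: 115 @ $14 + 282 @ $14 + 151 @ $16 = $7,974
Dec 11, 200 sold [FIFO — oldest first]: 62 @ $16 + 138 @ $18 = $3,476
Total COGS = $196 + $7,974 + $3,476 = $11,646
Ending inventory: 62 @ $18 = $1,116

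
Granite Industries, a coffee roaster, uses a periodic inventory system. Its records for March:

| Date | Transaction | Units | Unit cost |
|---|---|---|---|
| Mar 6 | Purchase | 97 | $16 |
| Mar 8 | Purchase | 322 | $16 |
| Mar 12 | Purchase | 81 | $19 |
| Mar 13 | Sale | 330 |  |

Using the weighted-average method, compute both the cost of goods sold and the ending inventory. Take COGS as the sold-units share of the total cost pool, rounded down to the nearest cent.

Mar 13, sell 330: 330/500 × $8,243.00 → $5,440.38
Ending inventory (cost pool remaining) = $2,802.62

COGS = $5,440.38; ending inventory = $2,802.62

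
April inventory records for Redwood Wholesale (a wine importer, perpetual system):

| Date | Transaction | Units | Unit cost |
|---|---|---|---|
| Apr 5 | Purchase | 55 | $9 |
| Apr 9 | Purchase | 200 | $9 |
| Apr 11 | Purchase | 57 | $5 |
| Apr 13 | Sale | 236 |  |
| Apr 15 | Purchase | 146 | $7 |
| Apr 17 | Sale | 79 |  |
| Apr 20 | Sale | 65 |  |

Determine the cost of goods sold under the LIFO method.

COGS = $2,904

Apr 13, 236 sold [LIFO — newest first]: 57 @ $5 + 179 @ $9 = $1,896
Apr 17, 79 sold [LIFO — newest first]: 79 @ $7 = $553
Apr 20, 65 sold [LIFO — newest first]: 65 @ $7 = $455
Total COGS = $1,896 + $553 + $455 = $2,904
Ending inventory: 55 @ $9 + 21 @ $9 + 2 @ $7 = $698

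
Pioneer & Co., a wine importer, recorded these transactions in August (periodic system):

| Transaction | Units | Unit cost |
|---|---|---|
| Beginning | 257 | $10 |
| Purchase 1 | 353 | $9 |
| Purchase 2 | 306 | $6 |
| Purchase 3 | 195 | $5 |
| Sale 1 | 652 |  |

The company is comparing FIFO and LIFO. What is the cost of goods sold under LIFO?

FIFO COGS: 257 @ $10 + 353 @ $9 + 42 @ $6 = $5,999
LIFO COGS: 195 @ $5 + 306 @ $6 + 151 @ $9 = $4,170

COGS = $4,170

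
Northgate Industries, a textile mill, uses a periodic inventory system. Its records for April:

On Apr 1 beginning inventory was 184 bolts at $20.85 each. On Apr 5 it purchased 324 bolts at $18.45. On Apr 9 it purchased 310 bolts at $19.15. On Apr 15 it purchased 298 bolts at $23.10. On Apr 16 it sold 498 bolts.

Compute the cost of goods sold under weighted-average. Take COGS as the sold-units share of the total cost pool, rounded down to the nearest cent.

COGS = $10,100.34

Apr 16, sell 498: 498/1116 × $22,634.50 → $10,100.34
Ending inventory (cost pool remaining) = $12,534.16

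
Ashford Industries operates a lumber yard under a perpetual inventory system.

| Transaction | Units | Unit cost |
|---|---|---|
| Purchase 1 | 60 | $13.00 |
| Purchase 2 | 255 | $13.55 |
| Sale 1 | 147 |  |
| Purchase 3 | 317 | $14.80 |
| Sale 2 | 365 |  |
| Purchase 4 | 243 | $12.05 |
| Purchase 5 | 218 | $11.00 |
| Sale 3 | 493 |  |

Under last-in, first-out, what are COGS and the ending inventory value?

Sale 1 (147) [LIFO — newest first]: 147 @ $13.55 = $1,991.85
Sale 2 (365) [LIFO — newest first]: 317 @ $14.80 + 48 @ $13.55 = $5,342.00
Sale 3 (493) [LIFO — newest first]: 218 @ $11.00 + 243 @ $12.05 + 32 @ $13.55 = $5,759.75
Total COGS = $1,991.85 + $5,342.00 + $5,759.75 = $13,093.60
Ending inventory: 60 @ $13.00 + 28 @ $13.55 = $1,159.40
Check: goods available $14,253.00 = COGS $13,093.60 + ending $1,159.40

COGS = $13,093.60; ending inventory = $1,159.40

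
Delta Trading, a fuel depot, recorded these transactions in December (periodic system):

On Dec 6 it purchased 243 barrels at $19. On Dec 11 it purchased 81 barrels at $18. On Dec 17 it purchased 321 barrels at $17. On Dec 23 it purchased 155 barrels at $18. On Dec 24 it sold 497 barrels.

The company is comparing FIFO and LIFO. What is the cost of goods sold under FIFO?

COGS = $9,016

FIFO COGS: 243 @ $19 + 81 @ $18 + 173 @ $17 = $9,016
LIFO COGS: 155 @ $18 + 321 @ $17 + 21 @ $18 = $8,625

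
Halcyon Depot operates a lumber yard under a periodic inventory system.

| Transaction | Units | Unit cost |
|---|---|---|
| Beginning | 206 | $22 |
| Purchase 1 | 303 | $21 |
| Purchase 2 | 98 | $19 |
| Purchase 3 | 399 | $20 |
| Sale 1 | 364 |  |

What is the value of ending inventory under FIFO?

Sale 1 (364) [FIFO — oldest first]: 206 @ $22 + 158 @ $21 = $7,850
Ending inventory: 145 @ $21 + 98 @ $19 + 399 @ $20 = $12,887
Check: goods available $20,737 = COGS $7,850 + ending $12,887

Ending inventory = $12,887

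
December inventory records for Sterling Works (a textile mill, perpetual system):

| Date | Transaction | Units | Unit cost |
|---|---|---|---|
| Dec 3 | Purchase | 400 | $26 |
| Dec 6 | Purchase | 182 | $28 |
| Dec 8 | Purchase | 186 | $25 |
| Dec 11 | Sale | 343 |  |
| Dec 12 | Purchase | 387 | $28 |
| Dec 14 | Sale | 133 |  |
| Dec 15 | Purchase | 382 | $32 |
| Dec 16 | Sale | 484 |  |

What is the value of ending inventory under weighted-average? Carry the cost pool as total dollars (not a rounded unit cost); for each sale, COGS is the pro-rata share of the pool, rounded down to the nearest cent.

Ending inventory = $16,645.23

After Dec 3: 400 on hand, pool $10,400.00 (≈ $26.0000 each)
After Dec 6: 582 on hand, pool $15,496.00 (≈ $26.6254 each)
After Dec 8: 768 on hand, pool $20,146.00 (≈ $26.2318 each)
Dec 11, sell 343: 343/768 × $20,146.00 → $8,997.49
After Dec 12: 812 on hand, pool $21,984.51 (≈ $27.0745 each)
Dec 14, sell 133: 133/812 × $21,984.51 → $3,600.91
After Dec 15: 1061 on hand, pool $30,607.60 (≈ $28.8479 each)
Dec 16, sell 484: 484/1061 × $30,607.60 → $13,962.37
Total COGS = $8,997.49 + $3,600.91 + $13,962.37 = $26,560.77
Ending inventory (cost pool remaining) = $16,645.23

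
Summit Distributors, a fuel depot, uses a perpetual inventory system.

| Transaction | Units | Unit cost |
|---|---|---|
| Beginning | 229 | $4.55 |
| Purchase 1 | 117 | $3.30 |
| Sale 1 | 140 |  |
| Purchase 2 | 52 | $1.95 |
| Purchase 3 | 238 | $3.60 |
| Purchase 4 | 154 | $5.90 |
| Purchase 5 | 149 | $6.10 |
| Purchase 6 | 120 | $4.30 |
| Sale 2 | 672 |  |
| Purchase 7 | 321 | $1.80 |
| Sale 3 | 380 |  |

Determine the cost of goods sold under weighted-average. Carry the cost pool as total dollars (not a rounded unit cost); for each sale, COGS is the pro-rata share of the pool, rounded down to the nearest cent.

After Beginning: 229 on hand, pool $1,041.95 (≈ $4.5500 each)
After Purchase 1: 346 on hand, pool $1,428.05 (≈ $4.1273 each)
Sale 1, sell 140: 140/346 × $1,428.05 → $577.82
After Purchase 2: 258 on hand, pool $951.63 (≈ $3.6885 each)
After Purchase 3: 496 on hand, pool $1,808.43 (≈ $3.6460 each)
After Purchase 4: 650 on hand, pool $2,717.03 (≈ $4.1800 each)
After Purchase 5: 799 on hand, pool $3,625.93 (≈ $4.5381 each)
After Purchase 6: 919 on hand, pool $4,141.93 (≈ $4.5070 each)
Sale 2, sell 672: 672/919 × $4,141.93 → $3,028.70
After Purchase 7: 568 on hand, pool $1,691.03 (≈ $2.9772 each)
Sale 3, sell 380: 380/568 × $1,691.03 → $1,131.32
Total COGS = $577.82 + $3,028.70 + $1,131.32 = $4,737.84
Ending inventory (cost pool remaining) = $559.71

COGS = $4,737.84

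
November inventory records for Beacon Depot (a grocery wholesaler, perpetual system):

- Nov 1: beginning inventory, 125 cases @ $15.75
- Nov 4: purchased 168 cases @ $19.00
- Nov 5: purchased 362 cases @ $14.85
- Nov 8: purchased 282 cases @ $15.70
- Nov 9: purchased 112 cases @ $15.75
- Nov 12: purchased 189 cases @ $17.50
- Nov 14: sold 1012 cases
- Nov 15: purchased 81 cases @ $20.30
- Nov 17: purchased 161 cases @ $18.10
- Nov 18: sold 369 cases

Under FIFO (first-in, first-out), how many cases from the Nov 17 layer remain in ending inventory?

Nov 14, 1012 sold [FIFO — oldest first]: 125 @ $15.75 + 168 @ $19.00 + 362 @ $14.85 + 282 @ $15.70 + 75 @ $15.75 = $16,145.10
Nov 18, 369 sold [FIFO — oldest first]: 37 @ $15.75 + 189 @ $17.50 + 81 @ $20.30 + 62 @ $18.10 = $6,656.75
Total COGS = $16,145.10 + $6,656.75 = $22,801.85
Ending inventory: 99 @ $18.10 = $1,791.90
Check: goods available $24,593.75 = COGS $22,801.85 + ending $1,791.90

99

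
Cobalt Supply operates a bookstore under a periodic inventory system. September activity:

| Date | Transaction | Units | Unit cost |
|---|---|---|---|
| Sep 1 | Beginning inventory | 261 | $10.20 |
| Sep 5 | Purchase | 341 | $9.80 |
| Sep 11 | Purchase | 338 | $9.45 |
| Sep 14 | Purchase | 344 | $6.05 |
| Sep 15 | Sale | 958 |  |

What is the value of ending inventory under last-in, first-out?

Sep 15, 958 sold [LIFO — newest first]: 344 @ $6.05 + 338 @ $9.45 + 276 @ $9.80 = $7,980.10
Ending inventory: 261 @ $10.20 + 65 @ $9.80 = $3,299.20

Ending inventory = $3,299.20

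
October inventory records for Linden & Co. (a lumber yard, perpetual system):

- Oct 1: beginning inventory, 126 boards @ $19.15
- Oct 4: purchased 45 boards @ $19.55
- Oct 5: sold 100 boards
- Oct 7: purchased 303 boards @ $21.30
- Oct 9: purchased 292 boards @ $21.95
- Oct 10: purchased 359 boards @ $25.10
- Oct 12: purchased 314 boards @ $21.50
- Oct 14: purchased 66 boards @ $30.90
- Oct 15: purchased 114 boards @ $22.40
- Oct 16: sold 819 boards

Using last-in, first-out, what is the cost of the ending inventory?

Ending inventory = $15,076.35

Oct 5, 100 sold [LIFO — newest first]: 45 @ $19.55 + 55 @ $19.15 = $1,933.00
Oct 16, 819 sold [LIFO — newest first]: 114 @ $22.40 + 66 @ $30.90 + 314 @ $21.50 + 325 @ $25.10 = $19,501.50
Total COGS = $1,933.00 + $19,501.50 = $21,434.50
Ending inventory: 71 @ $19.15 + 303 @ $21.30 + 292 @ $21.95 + 34 @ $25.10 = $15,076.35
Check: goods available $36,510.85 = COGS $21,434.50 + ending $15,076.35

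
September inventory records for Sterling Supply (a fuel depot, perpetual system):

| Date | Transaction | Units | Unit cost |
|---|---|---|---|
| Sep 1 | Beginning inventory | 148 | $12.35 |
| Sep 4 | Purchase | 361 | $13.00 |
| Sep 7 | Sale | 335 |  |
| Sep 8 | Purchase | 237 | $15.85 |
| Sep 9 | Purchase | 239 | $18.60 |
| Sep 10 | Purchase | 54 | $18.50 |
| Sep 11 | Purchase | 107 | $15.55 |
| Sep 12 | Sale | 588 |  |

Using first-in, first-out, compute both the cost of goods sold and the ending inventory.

COGS = $13,569.45; ending inventory = $3,816.05

Sep 7, 335 sold [FIFO — oldest first]: 148 @ $12.35 + 187 @ $13.00 = $4,258.80
Sep 12, 588 sold [FIFO — oldest first]: 174 @ $13.00 + 237 @ $15.85 + 177 @ $18.60 = $9,310.65
Total COGS = $4,258.80 + $9,310.65 = $13,569.45
Ending inventory: 62 @ $18.60 + 54 @ $18.50 + 107 @ $15.55 = $3,816.05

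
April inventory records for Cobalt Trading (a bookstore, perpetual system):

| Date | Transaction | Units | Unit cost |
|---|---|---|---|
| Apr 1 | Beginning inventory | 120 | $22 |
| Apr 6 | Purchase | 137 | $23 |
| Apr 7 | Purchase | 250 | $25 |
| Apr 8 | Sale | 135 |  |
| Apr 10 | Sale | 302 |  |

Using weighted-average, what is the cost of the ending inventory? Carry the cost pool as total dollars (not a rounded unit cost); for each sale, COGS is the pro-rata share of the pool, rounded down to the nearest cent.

Ending inventory = $1,662.47

After Apr 1: 120 on hand, pool $2,640.00 (≈ $22.0000 each)
After Apr 6: 257 on hand, pool $5,791.00 (≈ $22.5331 each)
After Apr 7: 507 on hand, pool $12,041.00 (≈ $23.7495 each)
Apr 8, sell 135: 135/507 × $12,041.00 → $3,206.18
Apr 10, sell 302: 302/372 × $8,834.82 → $7,172.35
Total COGS = $3,206.18 + $7,172.35 = $10,378.53
Ending inventory (cost pool remaining) = $1,662.47
Check: goods available $12,041.00 = COGS $10,378.53 + ending $1,662.47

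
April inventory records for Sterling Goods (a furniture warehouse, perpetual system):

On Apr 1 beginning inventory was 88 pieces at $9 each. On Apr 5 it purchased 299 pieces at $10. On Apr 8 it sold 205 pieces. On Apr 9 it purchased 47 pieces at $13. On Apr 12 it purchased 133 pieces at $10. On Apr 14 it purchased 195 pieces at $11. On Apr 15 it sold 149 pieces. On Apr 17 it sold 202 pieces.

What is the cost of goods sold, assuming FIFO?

Apr 8, 205 sold [FIFO — oldest first]: 88 @ $9 + 117 @ $10 = $1,962
Apr 15, 149 sold [FIFO — oldest first]: 149 @ $10 = $1,490
Apr 17, 202 sold [FIFO — oldest first]: 33 @ $10 + 47 @ $13 + 122 @ $10 = $2,161
Total COGS = $1,962 + $1,490 + $2,161 = $5,613
Ending inventory: 11 @ $10 + 195 @ $11 = $2,255

COGS = $5,613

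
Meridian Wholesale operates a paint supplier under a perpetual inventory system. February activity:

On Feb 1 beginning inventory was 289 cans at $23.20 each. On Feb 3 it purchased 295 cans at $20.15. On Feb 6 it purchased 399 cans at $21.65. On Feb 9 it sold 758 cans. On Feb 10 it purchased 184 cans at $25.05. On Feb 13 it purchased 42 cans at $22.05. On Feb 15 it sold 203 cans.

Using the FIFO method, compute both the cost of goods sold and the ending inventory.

Feb 9, 758 sold [FIFO — oldest first]: 289 @ $23.20 + 295 @ $20.15 + 174 @ $21.65 = $16,416.15
Feb 15, 203 sold [FIFO — oldest first]: 203 @ $21.65 = $4,394.95
Total COGS = $16,416.15 + $4,394.95 = $20,811.10
Ending inventory: 22 @ $21.65 + 184 @ $25.05 + 42 @ $22.05 = $6,011.60
Check: goods available $26,822.70 = COGS $20,811.10 + ending $6,011.60

COGS = $20,811.10; ending inventory = $6,011.60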